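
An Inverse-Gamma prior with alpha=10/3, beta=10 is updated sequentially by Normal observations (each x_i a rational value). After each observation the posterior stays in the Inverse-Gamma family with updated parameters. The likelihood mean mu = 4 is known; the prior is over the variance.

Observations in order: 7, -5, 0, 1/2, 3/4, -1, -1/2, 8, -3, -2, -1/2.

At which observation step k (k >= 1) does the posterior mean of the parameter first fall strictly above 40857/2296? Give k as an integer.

k = 9

obs 1: x=7 → posterior Inverse-Gamma(23/6, 29/2)
obs 2: x=-5 → posterior Inverse-Gamma(13/3, 55)
obs 3: x=0 → posterior Inverse-Gamma(29/6, 63)
obs 4: x=1/2 → posterior Inverse-Gamma(16/3, 553/8)
obs 5: x=3/4 → posterior Inverse-Gamma(35/6, 2381/32)
obs 6: x=-1 → posterior Inverse-Gamma(19/3, 2781/32)
obs 7: x=-1/2 → posterior Inverse-Gamma(41/6, 3105/32)
obs 8: x=8 → posterior Inverse-Gamma(22/3, 3361/32)
obs 9: x=-3 → posterior Inverse-Gamma(47/6, 4145/32)
obs 10: x=-2 → posterior Inverse-Gamma(25/3, 4721/32)
obs 11: x=-1/2 → posterior Inverse-Gamma(53/6, 5045/32)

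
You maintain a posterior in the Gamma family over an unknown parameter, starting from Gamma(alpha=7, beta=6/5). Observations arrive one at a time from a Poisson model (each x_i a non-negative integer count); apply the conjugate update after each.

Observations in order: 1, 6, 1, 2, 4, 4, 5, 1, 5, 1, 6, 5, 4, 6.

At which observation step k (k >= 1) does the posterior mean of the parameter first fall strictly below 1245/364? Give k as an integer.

k = 4

obs 1: x=1 → posterior Gamma(8, 11/5)
obs 2: x=6 → posterior Gamma(14, 16/5)
obs 3: x=1 → posterior Gamma(15, 21/5)
obs 4: x=2 → posterior Gamma(17, 26/5)
obs 5: x=4 → posterior Gamma(21, 31/5)
obs 6: x=4 → posterior Gamma(25, 36/5)
obs 7: x=5 → posterior Gamma(30, 41/5)
obs 8: x=1 → posterior Gamma(31, 46/5)
obs 9: x=5 → posterior Gamma(36, 51/5)
obs 10: x=1 → posterior Gamma(37, 56/5)
obs 11: x=6 → posterior Gamma(43, 61/5)
obs 12: x=5 → posterior Gamma(48, 66/5)
obs 13: x=4 → posterior Gamma(52, 71/5)
obs 14: x=6 → posterior Gamma(58, 76/5)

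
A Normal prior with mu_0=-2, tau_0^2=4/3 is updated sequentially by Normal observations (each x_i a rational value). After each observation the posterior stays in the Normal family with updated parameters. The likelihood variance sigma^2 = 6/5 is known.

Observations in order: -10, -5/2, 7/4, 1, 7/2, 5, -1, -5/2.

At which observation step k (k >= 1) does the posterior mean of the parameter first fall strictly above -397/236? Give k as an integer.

k = 5

obs 1: x=-10 → posterior Normal(-118/19, 12/19)
obs 2: x=-5/2 → posterior Normal(-143/29, 12/29)
obs 3: x=7/4 → posterior Normal(-251/78, 4/13)
obs 4: x=1 → posterior Normal(-33/14, 12/49)
obs 5: x=7/2 → posterior Normal(-161/118, 12/59)
obs 6: x=5 → posterior Normal(-61/138, 4/23)
obs 7: x=-1 → posterior Normal(-81/158, 12/79)
obs 8: x=-5/2 → posterior Normal(-131/178, 12/89)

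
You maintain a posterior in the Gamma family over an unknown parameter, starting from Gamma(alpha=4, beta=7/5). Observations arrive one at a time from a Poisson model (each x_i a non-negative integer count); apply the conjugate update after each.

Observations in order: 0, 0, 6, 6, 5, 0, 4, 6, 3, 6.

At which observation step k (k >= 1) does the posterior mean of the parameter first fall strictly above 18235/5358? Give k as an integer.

obs 1: x=0 → posterior Gamma(4, 12/5)
obs 2: x=0 → posterior Gamma(4, 17/5)
obs 3: x=6 → posterior Gamma(10, 22/5)
obs 4: x=6 → posterior Gamma(16, 27/5)
obs 5: x=5 → posterior Gamma(21, 32/5)
obs 6: x=0 → posterior Gamma(21, 37/5)
obs 7: x=4 → posterior Gamma(25, 42/5)
obs 8: x=6 → posterior Gamma(31, 47/5)
obs 9: x=3 → posterior Gamma(34, 52/5)
obs 10: x=6 → posterior Gamma(40, 57/5)

k = 10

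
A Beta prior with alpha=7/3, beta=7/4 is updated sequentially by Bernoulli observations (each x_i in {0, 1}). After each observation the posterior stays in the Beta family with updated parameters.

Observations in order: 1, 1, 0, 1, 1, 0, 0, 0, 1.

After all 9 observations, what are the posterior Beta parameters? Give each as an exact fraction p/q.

obs 1: x=1 → posterior Beta(10/3, 7/4)
obs 2: x=1 → posterior Beta(13/3, 7/4)
obs 3: x=0 → posterior Beta(13/3, 11/4)
obs 4: x=1 → posterior Beta(16/3, 11/4)
obs 5: x=1 → posterior Beta(19/3, 11/4)
obs 6: x=0 → posterior Beta(19/3, 15/4)
obs 7: x=0 → posterior Beta(19/3, 19/4)
obs 8: x=0 → posterior Beta(19/3, 23/4)
obs 9: x=1 → posterior Beta(22/3, 23/4)

alpha=22/3, beta=23/4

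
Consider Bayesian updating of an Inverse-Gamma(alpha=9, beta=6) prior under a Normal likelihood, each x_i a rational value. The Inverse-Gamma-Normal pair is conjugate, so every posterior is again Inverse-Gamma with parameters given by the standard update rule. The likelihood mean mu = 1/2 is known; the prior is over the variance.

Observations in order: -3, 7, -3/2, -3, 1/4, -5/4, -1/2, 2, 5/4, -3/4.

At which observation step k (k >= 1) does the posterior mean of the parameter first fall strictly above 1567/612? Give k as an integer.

k = 2

obs 1: x=-3 → posterior Inverse-Gamma(19/2, 97/8)
obs 2: x=7 → posterior Inverse-Gamma(10, 133/4)
obs 3: x=-3/2 → posterior Inverse-Gamma(21/2, 141/4)
obs 4: x=-3 → posterior Inverse-Gamma(11, 331/8)
obs 5: x=1/4 → posterior Inverse-Gamma(23/2, 1325/32)
obs 6: x=-5/4 → posterior Inverse-Gamma(12, 687/16)
obs 7: x=-1/2 → posterior Inverse-Gamma(25/2, 695/16)
obs 8: x=2 → posterior Inverse-Gamma(13, 713/16)
obs 9: x=5/4 → posterior Inverse-Gamma(27/2, 1435/32)
obs 10: x=-3/4 → posterior Inverse-Gamma(14, 365/8)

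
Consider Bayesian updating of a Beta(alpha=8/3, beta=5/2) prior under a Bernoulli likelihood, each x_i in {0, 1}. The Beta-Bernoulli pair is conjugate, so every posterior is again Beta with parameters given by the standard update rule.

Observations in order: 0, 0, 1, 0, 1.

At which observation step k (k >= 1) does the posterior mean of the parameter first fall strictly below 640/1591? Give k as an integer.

k = 2

obs 1: x=0 → posterior Beta(8/3, 7/2)
obs 2: x=0 → posterior Beta(8/3, 9/2)
obs 3: x=1 → posterior Beta(11/3, 9/2)
obs 4: x=0 → posterior Beta(11/3, 11/2)
obs 5: x=1 → posterior Beta(14/3, 11/2)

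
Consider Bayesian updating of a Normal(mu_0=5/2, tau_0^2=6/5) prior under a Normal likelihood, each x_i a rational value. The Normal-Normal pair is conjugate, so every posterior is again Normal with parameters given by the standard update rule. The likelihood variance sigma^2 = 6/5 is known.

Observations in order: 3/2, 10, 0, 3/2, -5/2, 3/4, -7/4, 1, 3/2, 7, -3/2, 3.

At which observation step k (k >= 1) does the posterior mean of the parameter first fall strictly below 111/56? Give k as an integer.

obs 1: x=3/2 → posterior Normal(2, 3/5)
obs 2: x=10 → posterior Normal(14/3, 2/5)
obs 3: x=0 → posterior Normal(7/2, 3/10)
obs 4: x=3/2 → posterior Normal(31/10, 6/25)
obs 5: x=-5/2 → posterior Normal(13/6, 1/5)
obs 6: x=3/4 → posterior Normal(55/28, 6/35)
obs 7: x=-7/4 → posterior Normal(3/2, 3/20)
obs 8: x=1 → posterior Normal(13/9, 2/15)
obs 9: x=3/2 → posterior Normal(29/20, 3/25)
obs 10: x=7 → posterior Normal(43/22, 6/55)
obs 11: x=-3/2 → posterior Normal(5/3, 1/10)
obs 12: x=3 → posterior Normal(23/13, 6/65)

k = 6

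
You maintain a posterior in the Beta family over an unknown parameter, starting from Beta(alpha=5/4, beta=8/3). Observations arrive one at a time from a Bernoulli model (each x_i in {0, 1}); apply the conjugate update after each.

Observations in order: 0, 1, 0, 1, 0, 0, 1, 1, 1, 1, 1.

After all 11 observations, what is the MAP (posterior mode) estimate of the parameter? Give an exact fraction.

obs 1: x=0 → posterior Beta(5/4, 11/3)
obs 2: x=1 → posterior Beta(9/4, 11/3)
obs 3: x=0 → posterior Beta(9/4, 14/3)
obs 4: x=1 → posterior Beta(13/4, 14/3)
obs 5: x=0 → posterior Beta(13/4, 17/3)
obs 6: x=0 → posterior Beta(13/4, 20/3)
obs 7: x=1 → posterior Beta(17/4, 20/3)
obs 8: x=1 → posterior Beta(21/4, 20/3)
obs 9: x=1 → posterior Beta(25/4, 20/3)
obs 10: x=1 → posterior Beta(29/4, 20/3)
obs 11: x=1 → posterior Beta(33/4, 20/3)

87/155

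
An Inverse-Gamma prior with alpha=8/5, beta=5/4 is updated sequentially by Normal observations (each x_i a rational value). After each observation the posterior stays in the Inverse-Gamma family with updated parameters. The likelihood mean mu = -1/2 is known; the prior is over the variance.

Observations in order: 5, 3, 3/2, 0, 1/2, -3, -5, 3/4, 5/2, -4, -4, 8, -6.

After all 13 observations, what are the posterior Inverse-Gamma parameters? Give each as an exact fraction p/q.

alpha=81/10, beta=3429/32

obs 1: x=5 → posterior Inverse-Gamma(21/10, 131/8)
obs 2: x=3 → posterior Inverse-Gamma(13/5, 45/2)
obs 3: x=3/2 → posterior Inverse-Gamma(31/10, 49/2)
obs 4: x=0 → posterior Inverse-Gamma(18/5, 197/8)
obs 5: x=1/2 → posterior Inverse-Gamma(41/10, 201/8)
obs 6: x=-3 → posterior Inverse-Gamma(23/5, 113/4)
obs 7: x=-5 → posterior Inverse-Gamma(51/10, 307/8)
obs 8: x=3/4 → posterior Inverse-Gamma(28/5, 1253/32)
obs 9: x=5/2 → posterior Inverse-Gamma(61/10, 1397/32)
obs 10: x=-4 → posterior Inverse-Gamma(33/5, 1593/32)
obs 11: x=-4 → posterior Inverse-Gamma(71/10, 1789/32)
obs 12: x=8 → posterior Inverse-Gamma(38/5, 2945/32)
obs 13: x=-6 → posterior Inverse-Gamma(81/10, 3429/32)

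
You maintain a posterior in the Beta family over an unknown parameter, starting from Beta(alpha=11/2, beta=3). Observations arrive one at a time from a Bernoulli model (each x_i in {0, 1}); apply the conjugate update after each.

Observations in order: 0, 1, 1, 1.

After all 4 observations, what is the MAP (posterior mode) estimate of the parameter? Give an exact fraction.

5/7

obs 1: x=0 → posterior Beta(11/2, 4)
obs 2: x=1 → posterior Beta(13/2, 4)
obs 3: x=1 → posterior Beta(15/2, 4)
obs 4: x=1 → posterior Beta(17/2, 4)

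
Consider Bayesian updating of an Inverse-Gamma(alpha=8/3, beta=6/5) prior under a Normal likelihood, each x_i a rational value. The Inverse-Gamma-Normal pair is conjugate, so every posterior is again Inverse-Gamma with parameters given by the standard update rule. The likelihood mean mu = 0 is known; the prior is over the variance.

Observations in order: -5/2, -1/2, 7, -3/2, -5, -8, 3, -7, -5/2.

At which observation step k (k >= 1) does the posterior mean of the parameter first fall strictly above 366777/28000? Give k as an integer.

k = 6

obs 1: x=-5/2 → posterior Inverse-Gamma(19/6, 173/40)
obs 2: x=-1/2 → posterior Inverse-Gamma(11/3, 89/20)
obs 3: x=7 → posterior Inverse-Gamma(25/6, 579/20)
obs 4: x=-3/2 → posterior Inverse-Gamma(14/3, 1203/40)
obs 5: x=-5 → posterior Inverse-Gamma(31/6, 1703/40)
obs 6: x=-8 → posterior Inverse-Gamma(17/3, 2983/40)
obs 7: x=3 → posterior Inverse-Gamma(37/6, 3163/40)
obs 8: x=-7 → posterior Inverse-Gamma(20/3, 4143/40)
obs 9: x=-5/2 → posterior Inverse-Gamma(43/6, 1067/10)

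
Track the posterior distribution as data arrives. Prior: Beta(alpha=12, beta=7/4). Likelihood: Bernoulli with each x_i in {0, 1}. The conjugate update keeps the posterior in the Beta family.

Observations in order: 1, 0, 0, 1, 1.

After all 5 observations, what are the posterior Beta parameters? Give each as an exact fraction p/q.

obs 1: x=1 → posterior Beta(13, 7/4)
obs 2: x=0 → posterior Beta(13, 11/4)
obs 3: x=0 → posterior Beta(13, 15/4)
obs 4: x=1 → posterior Beta(14, 15/4)
obs 5: x=1 → posterior Beta(15, 15/4)

alpha=15, beta=15/4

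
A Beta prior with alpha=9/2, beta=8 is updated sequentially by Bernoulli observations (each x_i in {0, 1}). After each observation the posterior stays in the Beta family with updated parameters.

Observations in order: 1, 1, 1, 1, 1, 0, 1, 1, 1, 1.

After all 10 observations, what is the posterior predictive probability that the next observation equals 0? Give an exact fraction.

obs 1: x=1 → posterior Beta(11/2, 8)
obs 2: x=1 → posterior Beta(13/2, 8)
obs 3: x=1 → posterior Beta(15/2, 8)
obs 4: x=1 → posterior Beta(17/2, 8)
obs 5: x=1 → posterior Beta(19/2, 8)
obs 6: x=0 → posterior Beta(19/2, 9)
obs 7: x=1 → posterior Beta(21/2, 9)
obs 8: x=1 → posterior Beta(23/2, 9)
obs 9: x=1 → posterior Beta(25/2, 9)
obs 10: x=1 → posterior Beta(27/2, 9)

2/5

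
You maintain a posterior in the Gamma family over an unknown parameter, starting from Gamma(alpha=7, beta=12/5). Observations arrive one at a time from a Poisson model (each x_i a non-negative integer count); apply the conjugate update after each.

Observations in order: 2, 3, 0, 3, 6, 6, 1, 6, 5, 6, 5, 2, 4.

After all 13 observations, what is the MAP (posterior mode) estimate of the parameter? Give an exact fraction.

25/7

obs 1: x=2 → posterior Gamma(9, 17/5)
obs 2: x=3 → posterior Gamma(12, 22/5)
obs 3: x=0 → posterior Gamma(12, 27/5)
obs 4: x=3 → posterior Gamma(15, 32/5)
obs 5: x=6 → posterior Gamma(21, 37/5)
obs 6: x=6 → posterior Gamma(27, 42/5)
obs 7: x=1 → posterior Gamma(28, 47/5)
obs 8: x=6 → posterior Gamma(34, 52/5)
obs 9: x=5 → posterior Gamma(39, 57/5)
obs 10: x=6 → posterior Gamma(45, 62/5)
obs 11: x=5 → posterior Gamma(50, 67/5)
obs 12: x=2 → posterior Gamma(52, 72/5)
obs 13: x=4 → posterior Gamma(56, 77/5)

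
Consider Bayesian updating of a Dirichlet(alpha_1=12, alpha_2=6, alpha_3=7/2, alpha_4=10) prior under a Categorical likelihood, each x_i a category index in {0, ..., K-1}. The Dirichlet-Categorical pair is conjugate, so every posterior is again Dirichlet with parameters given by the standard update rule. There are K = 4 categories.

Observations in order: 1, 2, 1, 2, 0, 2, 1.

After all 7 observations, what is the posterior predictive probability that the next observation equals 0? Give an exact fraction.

26/77

obs 1: x=1 → posterior Dirichlet(12, 7, 7/2, 10)
obs 2: x=2 → posterior Dirichlet(12, 7, 9/2, 10)
obs 3: x=1 → posterior Dirichlet(12, 8, 9/2, 10)
obs 4: x=2 → posterior Dirichlet(12, 8, 11/2, 10)
obs 5: x=0 → posterior Dirichlet(13, 8, 11/2, 10)
obs 6: x=2 → posterior Dirichlet(13, 8, 13/2, 10)
obs 7: x=1 → posterior Dirichlet(13, 9, 13/2, 10)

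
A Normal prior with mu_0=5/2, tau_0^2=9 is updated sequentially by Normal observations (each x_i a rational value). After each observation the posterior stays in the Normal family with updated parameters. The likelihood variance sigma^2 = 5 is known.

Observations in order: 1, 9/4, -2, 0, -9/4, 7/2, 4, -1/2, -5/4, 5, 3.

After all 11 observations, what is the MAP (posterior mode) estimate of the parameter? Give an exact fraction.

509/416

obs 1: x=1 → posterior Normal(43/28, 45/14)
obs 2: x=9/4 → posterior Normal(167/92, 45/23)
obs 3: x=-2 → posterior Normal(95/128, 45/32)
obs 4: x=0 → posterior Normal(95/164, 45/41)
obs 5: x=-9/4 → posterior Normal(7/100, 9/10)
obs 6: x=7/2 → posterior Normal(35/59, 45/59)
obs 7: x=4 → posterior Normal(71/68, 45/68)
obs 8: x=-1/2 → posterior Normal(19/22, 45/77)
obs 9: x=-5/4 → posterior Normal(221/344, 45/86)
obs 10: x=5 → posterior Normal(401/380, 9/19)
obs 11: x=3 → posterior Normal(509/416, 45/104)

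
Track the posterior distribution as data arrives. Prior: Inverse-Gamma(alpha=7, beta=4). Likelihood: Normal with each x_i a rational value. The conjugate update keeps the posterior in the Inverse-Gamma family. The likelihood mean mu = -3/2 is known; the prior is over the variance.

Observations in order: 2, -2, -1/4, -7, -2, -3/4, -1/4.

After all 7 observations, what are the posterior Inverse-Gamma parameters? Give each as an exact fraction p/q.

obs 1: x=2 → posterior Inverse-Gamma(15/2, 81/8)
obs 2: x=-2 → posterior Inverse-Gamma(8, 41/4)
obs 3: x=-1/4 → posterior Inverse-Gamma(17/2, 353/32)
obs 4: x=-7 → posterior Inverse-Gamma(9, 837/32)
obs 5: x=-2 → posterior Inverse-Gamma(19/2, 841/32)
obs 6: x=-3/4 → posterior Inverse-Gamma(10, 425/16)
obs 7: x=-1/4 → posterior Inverse-Gamma(21/2, 875/32)

alpha=21/2, beta=875/32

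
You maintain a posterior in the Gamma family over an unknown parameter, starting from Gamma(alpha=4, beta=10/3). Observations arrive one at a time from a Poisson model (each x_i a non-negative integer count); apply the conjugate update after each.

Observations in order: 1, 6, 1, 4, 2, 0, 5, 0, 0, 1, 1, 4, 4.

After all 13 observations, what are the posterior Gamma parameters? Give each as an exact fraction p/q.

alpha=33, beta=49/3

obs 1: x=1 → posterior Gamma(5, 13/3)
obs 2: x=6 → posterior Gamma(11, 16/3)
obs 3: x=1 → posterior Gamma(12, 19/3)
obs 4: x=4 → posterior Gamma(16, 22/3)
obs 5: x=2 → posterior Gamma(18, 25/3)
obs 6: x=0 → posterior Gamma(18, 28/3)
obs 7: x=5 → posterior Gamma(23, 31/3)
obs 8: x=0 → posterior Gamma(23, 34/3)
obs 9: x=0 → posterior Gamma(23, 37/3)
obs 10: x=1 → posterior Gamma(24, 40/3)
obs 11: x=1 → posterior Gamma(25, 43/3)
obs 12: x=4 → posterior Gamma(29, 46/3)
obs 13: x=4 → posterior Gamma(33, 49/3)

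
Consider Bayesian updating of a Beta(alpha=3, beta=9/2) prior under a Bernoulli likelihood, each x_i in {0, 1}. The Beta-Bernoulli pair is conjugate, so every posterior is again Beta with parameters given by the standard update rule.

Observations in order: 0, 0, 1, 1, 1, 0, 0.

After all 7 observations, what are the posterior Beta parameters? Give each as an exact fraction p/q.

alpha=6, beta=17/2

obs 1: x=0 → posterior Beta(3, 11/2)
obs 2: x=0 → posterior Beta(3, 13/2)
obs 3: x=1 → posterior Beta(4, 13/2)
obs 4: x=1 → posterior Beta(5, 13/2)
obs 5: x=1 → posterior Beta(6, 13/2)
obs 6: x=0 → posterior Beta(6, 15/2)
obs 7: x=0 → posterior Beta(6, 17/2)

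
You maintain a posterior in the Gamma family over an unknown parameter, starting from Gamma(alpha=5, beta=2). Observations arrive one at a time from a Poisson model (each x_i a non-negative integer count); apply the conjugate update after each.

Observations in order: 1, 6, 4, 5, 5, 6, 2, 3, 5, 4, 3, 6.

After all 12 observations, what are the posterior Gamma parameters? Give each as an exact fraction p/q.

alpha=55, beta=14

obs 1: x=1 → posterior Gamma(6, 3)
obs 2: x=6 → posterior Gamma(12, 4)
obs 3: x=4 → posterior Gamma(16, 5)
obs 4: x=5 → posterior Gamma(21, 6)
obs 5: x=5 → posterior Gamma(26, 7)
obs 6: x=6 → posterior Gamma(32, 8)
obs 7: x=2 → posterior Gamma(34, 9)
obs 8: x=3 → posterior Gamma(37, 10)
obs 9: x=5 → posterior Gamma(42, 11)
obs 10: x=4 → posterior Gamma(46, 12)
obs 11: x=3 → posterior Gamma(49, 13)
obs 12: x=6 → posterior Gamma(55, 14)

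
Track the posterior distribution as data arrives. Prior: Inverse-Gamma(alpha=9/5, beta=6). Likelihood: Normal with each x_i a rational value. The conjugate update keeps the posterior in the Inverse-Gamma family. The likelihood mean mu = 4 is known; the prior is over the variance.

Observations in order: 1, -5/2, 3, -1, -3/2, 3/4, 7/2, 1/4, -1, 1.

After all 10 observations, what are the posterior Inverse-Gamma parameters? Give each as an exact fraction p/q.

obs 1: x=1 → posterior Inverse-Gamma(23/10, 21/2)
obs 2: x=-5/2 → posterior Inverse-Gamma(14/5, 253/8)
obs 3: x=3 → posterior Inverse-Gamma(33/10, 257/8)
obs 4: x=-1 → posterior Inverse-Gamma(19/5, 357/8)
obs 5: x=-3/2 → posterior Inverse-Gamma(43/10, 239/4)
obs 6: x=3/4 → posterior Inverse-Gamma(24/5, 2081/32)
obs 7: x=7/2 → posterior Inverse-Gamma(53/10, 2085/32)
obs 8: x=1/4 → posterior Inverse-Gamma(29/5, 1155/16)
obs 9: x=-1 → posterior Inverse-Gamma(63/10, 1355/16)
obs 10: x=1 → posterior Inverse-Gamma(34/5, 1427/16)

alpha=34/5, beta=1427/16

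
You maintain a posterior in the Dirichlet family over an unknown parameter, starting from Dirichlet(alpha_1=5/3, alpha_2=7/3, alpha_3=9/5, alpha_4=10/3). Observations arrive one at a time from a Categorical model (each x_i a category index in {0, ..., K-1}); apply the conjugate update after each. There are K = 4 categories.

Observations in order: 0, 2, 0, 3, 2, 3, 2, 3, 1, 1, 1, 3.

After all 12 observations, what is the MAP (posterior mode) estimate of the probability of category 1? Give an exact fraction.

obs 1: x=0 → posterior Dirichlet(8/3, 7/3, 9/5, 10/3)
obs 2: x=2 → posterior Dirichlet(8/3, 7/3, 14/5, 10/3)
obs 3: x=0 → posterior Dirichlet(11/3, 7/3, 14/5, 10/3)
obs 4: x=3 → posterior Dirichlet(11/3, 7/3, 14/5, 13/3)
obs 5: x=2 → posterior Dirichlet(11/3, 7/3, 19/5, 13/3)
obs 6: x=3 → posterior Dirichlet(11/3, 7/3, 19/5, 16/3)
obs 7: x=2 → posterior Dirichlet(11/3, 7/3, 24/5, 16/3)
obs 8: x=3 → posterior Dirichlet(11/3, 7/3, 24/5, 19/3)
obs 9: x=1 → posterior Dirichlet(11/3, 10/3, 24/5, 19/3)
obs 10: x=1 → posterior Dirichlet(11/3, 13/3, 24/5, 19/3)
obs 11: x=1 → posterior Dirichlet(11/3, 16/3, 24/5, 19/3)
obs 12: x=3 → posterior Dirichlet(11/3, 16/3, 24/5, 22/3)

65/257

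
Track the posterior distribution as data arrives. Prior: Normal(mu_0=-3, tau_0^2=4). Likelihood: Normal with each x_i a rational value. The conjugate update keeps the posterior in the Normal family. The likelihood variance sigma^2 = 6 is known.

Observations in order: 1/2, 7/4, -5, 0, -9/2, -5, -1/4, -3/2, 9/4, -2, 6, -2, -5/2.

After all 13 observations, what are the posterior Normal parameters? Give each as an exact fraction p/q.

obs 1: x=1/2 → posterior Normal(-8/5, 12/5)
obs 2: x=7/4 → posterior Normal(-9/14, 12/7)
obs 3: x=-5 → posterior Normal(-29/18, 4/3)
obs 4: x=0 → posterior Normal(-29/22, 12/11)
obs 5: x=-9/2 → posterior Normal(-47/26, 12/13)
obs 6: x=-5 → posterior Normal(-67/30, 4/5)
obs 7: x=-1/4 → posterior Normal(-2, 12/17)
obs 8: x=-3/2 → posterior Normal(-37/19, 12/19)
obs 9: x=9/4 → posterior Normal(-65/42, 4/7)
obs 10: x=-2 → posterior Normal(-73/46, 12/23)
obs 11: x=6 → posterior Normal(-49/50, 12/25)
obs 12: x=-2 → posterior Normal(-19/18, 4/9)
obs 13: x=-5/2 → posterior Normal(-67/58, 12/29)

mu_0=-67/58, tau_0^2=12/29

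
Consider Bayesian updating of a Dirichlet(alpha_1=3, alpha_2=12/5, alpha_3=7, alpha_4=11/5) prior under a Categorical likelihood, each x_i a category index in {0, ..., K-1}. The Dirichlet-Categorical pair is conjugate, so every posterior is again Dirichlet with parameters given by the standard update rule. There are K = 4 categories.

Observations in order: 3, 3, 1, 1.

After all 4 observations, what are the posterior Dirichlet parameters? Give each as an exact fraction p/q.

alpha_1=3, alpha_2=22/5, alpha_3=7, alpha_4=21/5

obs 1: x=3 → posterior Dirichlet(3, 12/5, 7, 16/5)
obs 2: x=3 → posterior Dirichlet(3, 12/5, 7, 21/5)
obs 3: x=1 → posterior Dirichlet(3, 17/5, 7, 21/5)
obs 4: x=1 → posterior Dirichlet(3, 22/5, 7, 21/5)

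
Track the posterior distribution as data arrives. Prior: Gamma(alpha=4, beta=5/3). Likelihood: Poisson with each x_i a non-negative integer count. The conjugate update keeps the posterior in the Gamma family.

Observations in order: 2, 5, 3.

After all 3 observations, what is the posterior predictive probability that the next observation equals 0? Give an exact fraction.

11112006825558016/168377826559400929

obs 1: x=2 → posterior Gamma(6, 8/3)
obs 2: x=5 → posterior Gamma(11, 11/3)
obs 3: x=3 → posterior Gamma(14, 14/3)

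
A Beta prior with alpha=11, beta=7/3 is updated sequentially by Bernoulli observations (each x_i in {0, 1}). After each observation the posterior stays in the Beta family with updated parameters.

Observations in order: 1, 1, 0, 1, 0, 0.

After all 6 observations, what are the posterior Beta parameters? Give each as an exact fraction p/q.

obs 1: x=1 → posterior Beta(12, 7/3)
obs 2: x=1 → posterior Beta(13, 7/3)
obs 3: x=0 → posterior Beta(13, 10/3)
obs 4: x=1 → posterior Beta(14, 10/3)
obs 5: x=0 → posterior Beta(14, 13/3)
obs 6: x=0 → posterior Beta(14, 16/3)

alpha=14, beta=16/3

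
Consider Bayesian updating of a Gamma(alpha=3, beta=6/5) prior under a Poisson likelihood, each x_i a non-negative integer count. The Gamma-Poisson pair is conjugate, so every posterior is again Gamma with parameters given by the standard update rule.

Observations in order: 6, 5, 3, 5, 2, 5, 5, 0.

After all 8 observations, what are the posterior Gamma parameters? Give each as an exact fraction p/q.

alpha=34, beta=46/5

obs 1: x=6 → posterior Gamma(9, 11/5)
obs 2: x=5 → posterior Gamma(14, 16/5)
obs 3: x=3 → posterior Gamma(17, 21/5)
obs 4: x=5 → posterior Gamma(22, 26/5)
obs 5: x=2 → posterior Gamma(24, 31/5)
obs 6: x=5 → posterior Gamma(29, 36/5)
obs 7: x=5 → posterior Gamma(34, 41/5)
obs 8: x=0 → posterior Gamma(34, 46/5)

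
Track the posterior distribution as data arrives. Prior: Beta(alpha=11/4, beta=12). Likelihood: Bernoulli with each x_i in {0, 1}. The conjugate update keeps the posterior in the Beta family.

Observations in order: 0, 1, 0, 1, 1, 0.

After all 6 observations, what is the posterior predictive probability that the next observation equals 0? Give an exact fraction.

obs 1: x=0 → posterior Beta(11/4, 13)
obs 2: x=1 → posterior Beta(15/4, 13)
obs 3: x=0 → posterior Beta(15/4, 14)
obs 4: x=1 → posterior Beta(19/4, 14)
obs 5: x=1 → posterior Beta(23/4, 14)
obs 6: x=0 → posterior Beta(23/4, 15)

60/83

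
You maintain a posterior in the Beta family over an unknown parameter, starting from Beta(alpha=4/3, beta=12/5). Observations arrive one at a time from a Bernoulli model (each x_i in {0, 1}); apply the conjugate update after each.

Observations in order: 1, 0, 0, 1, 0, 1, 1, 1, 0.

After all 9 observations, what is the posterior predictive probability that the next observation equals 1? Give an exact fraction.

obs 1: x=1 → posterior Beta(7/3, 12/5)
obs 2: x=0 → posterior Beta(7/3, 17/5)
obs 3: x=0 → posterior Beta(7/3, 22/5)
obs 4: x=1 → posterior Beta(10/3, 22/5)
obs 5: x=0 → posterior Beta(10/3, 27/5)
obs 6: x=1 → posterior Beta(13/3, 27/5)
obs 7: x=1 → posterior Beta(16/3, 27/5)
obs 8: x=1 → posterior Beta(19/3, 27/5)
obs 9: x=0 → posterior Beta(19/3, 32/5)

95/191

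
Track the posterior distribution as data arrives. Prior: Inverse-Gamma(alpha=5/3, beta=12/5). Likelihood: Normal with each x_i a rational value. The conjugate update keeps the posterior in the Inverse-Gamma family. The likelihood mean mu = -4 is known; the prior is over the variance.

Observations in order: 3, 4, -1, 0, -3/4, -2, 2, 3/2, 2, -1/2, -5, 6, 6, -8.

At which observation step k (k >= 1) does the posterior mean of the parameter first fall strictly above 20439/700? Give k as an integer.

obs 1: x=3 → posterior Inverse-Gamma(13/6, 269/10)
obs 2: x=4 → posterior Inverse-Gamma(8/3, 589/10)
obs 3: x=-1 → posterior Inverse-Gamma(19/6, 317/5)
obs 4: x=0 → posterior Inverse-Gamma(11/3, 357/5)
obs 5: x=-3/4 → posterior Inverse-Gamma(25/6, 12269/160)
obs 6: x=-2 → posterior Inverse-Gamma(14/3, 12589/160)
obs 7: x=2 → posterior Inverse-Gamma(31/6, 15469/160)
obs 8: x=3/2 → posterior Inverse-Gamma(17/3, 17889/160)
obs 9: x=2 → posterior Inverse-Gamma(37/6, 20769/160)
obs 10: x=-1/2 → posterior Inverse-Gamma(20/3, 21749/160)
obs 11: x=-5 → posterior Inverse-Gamma(43/6, 21829/160)
obs 12: x=6 → posterior Inverse-Gamma(23/3, 29829/160)
obs 13: x=6 → posterior Inverse-Gamma(49/6, 37829/160)
obs 14: x=-8 → posterior Inverse-Gamma(26/3, 39109/160)

k = 2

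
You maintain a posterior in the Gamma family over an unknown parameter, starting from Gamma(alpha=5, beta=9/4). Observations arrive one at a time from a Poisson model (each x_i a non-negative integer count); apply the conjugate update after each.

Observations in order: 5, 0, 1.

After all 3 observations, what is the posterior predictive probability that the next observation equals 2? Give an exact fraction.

obs 1: x=5 → posterior Gamma(10, 13/4)
obs 2: x=0 → posterior Gamma(10, 17/4)
obs 3: x=1 → posterior Gamma(11, 21/4)

369893040572585376/1490116119384765625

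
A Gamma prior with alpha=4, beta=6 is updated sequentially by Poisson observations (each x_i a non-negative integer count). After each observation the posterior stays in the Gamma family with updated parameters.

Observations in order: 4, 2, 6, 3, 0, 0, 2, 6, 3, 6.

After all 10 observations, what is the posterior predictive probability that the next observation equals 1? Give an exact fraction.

obs 1: x=4 → posterior Gamma(8, 7)
obs 2: x=2 → posterior Gamma(10, 8)
obs 3: x=6 → posterior Gamma(16, 9)
obs 4: x=3 → posterior Gamma(19, 10)
obs 5: x=0 → posterior Gamma(19, 11)
obs 6: x=0 → posterior Gamma(19, 12)
obs 7: x=2 → posterior Gamma(21, 13)
obs 8: x=6 → posterior Gamma(27, 14)
obs 9: x=3 → posterior Gamma(30, 15)
obs 10: x=6 → posterior Gamma(36, 16)

802826827147102433095285857815341014215294976/3362095853201812742282475234995233875224247377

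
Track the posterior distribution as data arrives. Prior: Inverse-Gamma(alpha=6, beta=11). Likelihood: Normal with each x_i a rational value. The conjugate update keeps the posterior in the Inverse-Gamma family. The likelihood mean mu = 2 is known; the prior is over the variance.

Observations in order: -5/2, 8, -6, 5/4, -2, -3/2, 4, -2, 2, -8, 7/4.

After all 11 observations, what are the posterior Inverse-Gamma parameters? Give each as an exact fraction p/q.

obs 1: x=-5/2 → posterior Inverse-Gamma(13/2, 169/8)
obs 2: x=8 → posterior Inverse-Gamma(7, 313/8)
obs 3: x=-6 → posterior Inverse-Gamma(15/2, 569/8)
obs 4: x=5/4 → posterior Inverse-Gamma(8, 2285/32)
obs 5: x=-2 → posterior Inverse-Gamma(17/2, 2541/32)
obs 6: x=-3/2 → posterior Inverse-Gamma(9, 2737/32)
obs 7: x=4 → posterior Inverse-Gamma(19/2, 2801/32)
obs 8: x=-2 → posterior Inverse-Gamma(10, 3057/32)
obs 9: x=2 → posterior Inverse-Gamma(21/2, 3057/32)
obs 10: x=-8 → posterior Inverse-Gamma(11, 4657/32)
obs 11: x=7/4 → posterior Inverse-Gamma(23/2, 2329/16)

alpha=23/2, beta=2329/16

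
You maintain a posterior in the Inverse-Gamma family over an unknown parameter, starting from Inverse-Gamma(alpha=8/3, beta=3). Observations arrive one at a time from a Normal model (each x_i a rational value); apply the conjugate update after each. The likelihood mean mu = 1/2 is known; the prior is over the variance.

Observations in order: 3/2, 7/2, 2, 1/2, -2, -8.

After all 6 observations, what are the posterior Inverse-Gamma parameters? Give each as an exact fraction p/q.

obs 1: x=3/2 → posterior Inverse-Gamma(19/6, 7/2)
obs 2: x=7/2 → posterior Inverse-Gamma(11/3, 8)
obs 3: x=2 → posterior Inverse-Gamma(25/6, 73/8)
obs 4: x=1/2 → posterior Inverse-Gamma(14/3, 73/8)
obs 5: x=-2 → posterior Inverse-Gamma(31/6, 49/4)
obs 6: x=-8 → posterior Inverse-Gamma(17/3, 387/8)

alpha=17/3, beta=387/8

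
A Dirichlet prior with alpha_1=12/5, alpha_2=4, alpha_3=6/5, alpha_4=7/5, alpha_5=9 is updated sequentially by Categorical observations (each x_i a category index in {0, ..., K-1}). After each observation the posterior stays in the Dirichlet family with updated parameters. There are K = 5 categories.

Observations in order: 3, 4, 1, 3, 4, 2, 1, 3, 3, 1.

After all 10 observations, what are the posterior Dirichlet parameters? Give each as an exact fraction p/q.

alpha_1=12/5, alpha_2=7, alpha_3=11/5, alpha_4=27/5, alpha_5=11

obs 1: x=3 → posterior Dirichlet(12/5, 4, 6/5, 12/5, 9)
obs 2: x=4 → posterior Dirichlet(12/5, 4, 6/5, 12/5, 10)
obs 3: x=1 → posterior Dirichlet(12/5, 5, 6/5, 12/5, 10)
obs 4: x=3 → posterior Dirichlet(12/5, 5, 6/5, 17/5, 10)
obs 5: x=4 → posterior Dirichlet(12/5, 5, 6/5, 17/5, 11)
obs 6: x=2 → posterior Dirichlet(12/5, 5, 11/5, 17/5, 11)
obs 7: x=1 → posterior Dirichlet(12/5, 6, 11/5, 17/5, 11)
obs 8: x=3 → posterior Dirichlet(12/5, 6, 11/5, 22/5, 11)
obs 9: x=3 → posterior Dirichlet(12/5, 6, 11/5, 27/5, 11)
obs 10: x=1 → posterior Dirichlet(12/5, 7, 11/5, 27/5, 11)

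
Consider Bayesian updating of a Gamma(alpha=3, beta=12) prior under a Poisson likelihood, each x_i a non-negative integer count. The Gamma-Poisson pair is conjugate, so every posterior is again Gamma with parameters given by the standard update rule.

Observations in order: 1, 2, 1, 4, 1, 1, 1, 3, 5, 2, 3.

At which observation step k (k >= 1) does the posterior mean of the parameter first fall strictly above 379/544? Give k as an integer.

obs 1: x=1 → posterior Gamma(4, 13)
obs 2: x=2 → posterior Gamma(6, 14)
obs 3: x=1 → posterior Gamma(7, 15)
obs 4: x=4 → posterior Gamma(11, 16)
obs 5: x=1 → posterior Gamma(12, 17)
obs 6: x=1 → posterior Gamma(13, 18)
obs 7: x=1 → posterior Gamma(14, 19)
obs 8: x=3 → posterior Gamma(17, 20)
obs 9: x=5 → posterior Gamma(22, 21)
obs 10: x=2 → posterior Gamma(24, 22)
obs 11: x=3 → posterior Gamma(27, 23)

k = 5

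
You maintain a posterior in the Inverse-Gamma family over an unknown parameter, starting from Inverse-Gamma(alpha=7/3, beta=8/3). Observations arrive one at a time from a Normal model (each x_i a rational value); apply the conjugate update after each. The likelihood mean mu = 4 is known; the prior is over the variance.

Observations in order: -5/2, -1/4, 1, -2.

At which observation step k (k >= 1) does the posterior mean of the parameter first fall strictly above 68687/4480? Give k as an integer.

k = 4

obs 1: x=-5/2 → posterior Inverse-Gamma(17/6, 571/24)
obs 2: x=-1/4 → posterior Inverse-Gamma(10/3, 3151/96)
obs 3: x=1 → posterior Inverse-Gamma(23/6, 3583/96)
obs 4: x=-2 → posterior Inverse-Gamma(13/3, 5311/96)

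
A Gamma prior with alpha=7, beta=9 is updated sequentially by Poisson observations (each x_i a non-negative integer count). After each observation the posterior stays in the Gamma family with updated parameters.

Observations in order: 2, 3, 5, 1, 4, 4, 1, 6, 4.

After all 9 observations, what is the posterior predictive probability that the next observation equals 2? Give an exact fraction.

1031061125732888547964644019537604737429527330816/3914144333903073791808962606796280957916632792441

obs 1: x=2 → posterior Gamma(9, 10)
obs 2: x=3 → posterior Gamma(12, 11)
obs 3: x=5 → posterior Gamma(17, 12)
obs 4: x=1 → posterior Gamma(18, 13)
obs 5: x=4 → posterior Gamma(22, 14)
obs 6: x=4 → posterior Gamma(26, 15)
obs 7: x=1 → posterior Gamma(27, 16)
obs 8: x=6 → posterior Gamma(33, 17)
obs 9: x=4 → posterior Gamma(37, 18)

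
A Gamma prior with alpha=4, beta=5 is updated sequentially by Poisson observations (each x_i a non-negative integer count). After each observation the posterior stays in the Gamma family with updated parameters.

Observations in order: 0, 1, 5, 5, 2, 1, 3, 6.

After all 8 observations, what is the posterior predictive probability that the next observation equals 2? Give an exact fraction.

obs 1: x=0 → posterior Gamma(4, 6)
obs 2: x=1 → posterior Gamma(5, 7)
obs 3: x=5 → posterior Gamma(10, 8)
obs 4: x=5 → posterior Gamma(15, 9)
obs 5: x=2 → posterior Gamma(17, 10)
obs 6: x=1 → posterior Gamma(18, 11)
obs 7: x=3 → posterior Gamma(21, 12)
obs 8: x=6 → posterior Gamma(27, 13)

32198398897837284447098265219159/123476695691247935826229781856256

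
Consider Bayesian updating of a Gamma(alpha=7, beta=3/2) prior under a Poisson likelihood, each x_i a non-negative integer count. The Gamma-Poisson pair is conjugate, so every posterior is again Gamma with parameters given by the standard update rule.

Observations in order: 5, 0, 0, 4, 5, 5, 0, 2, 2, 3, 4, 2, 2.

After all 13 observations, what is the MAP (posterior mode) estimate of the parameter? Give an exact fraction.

80/29

obs 1: x=5 → posterior Gamma(12, 5/2)
obs 2: x=0 → posterior Gamma(12, 7/2)
obs 3: x=0 → posterior Gamma(12, 9/2)
obs 4: x=4 → posterior Gamma(16, 11/2)
obs 5: x=5 → posterior Gamma(21, 13/2)
obs 6: x=5 → posterior Gamma(26, 15/2)
obs 7: x=0 → posterior Gamma(26, 17/2)
obs 8: x=2 → posterior Gamma(28, 19/2)
obs 9: x=2 → posterior Gamma(30, 21/2)
obs 10: x=3 → posterior Gamma(33, 23/2)
obs 11: x=4 → posterior Gamma(37, 25/2)
obs 12: x=2 → posterior Gamma(39, 27/2)
obs 13: x=2 → posterior Gamma(41, 29/2)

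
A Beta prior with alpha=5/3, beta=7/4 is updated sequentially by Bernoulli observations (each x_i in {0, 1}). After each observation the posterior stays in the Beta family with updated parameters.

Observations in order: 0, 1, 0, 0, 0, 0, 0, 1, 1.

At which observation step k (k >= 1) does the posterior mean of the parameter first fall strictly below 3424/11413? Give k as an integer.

obs 1: x=0 → posterior Beta(5/3, 11/4)
obs 2: x=1 → posterior Beta(8/3, 11/4)
obs 3: x=0 → posterior Beta(8/3, 15/4)
obs 4: x=0 → posterior Beta(8/3, 19/4)
obs 5: x=0 → posterior Beta(8/3, 23/4)
obs 6: x=0 → posterior Beta(8/3, 27/4)
obs 7: x=0 → posterior Beta(8/3, 31/4)
obs 8: x=1 → posterior Beta(11/3, 31/4)
obs 9: x=1 → posterior Beta(14/3, 31/4)

k = 6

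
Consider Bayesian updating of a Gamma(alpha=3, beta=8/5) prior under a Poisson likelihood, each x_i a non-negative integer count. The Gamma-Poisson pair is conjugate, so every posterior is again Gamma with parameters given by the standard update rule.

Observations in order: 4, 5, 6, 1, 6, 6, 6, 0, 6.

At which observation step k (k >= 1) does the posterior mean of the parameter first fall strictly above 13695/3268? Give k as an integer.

k = 7

obs 1: x=4 → posterior Gamma(7, 13/5)
obs 2: x=5 → posterior Gamma(12, 18/5)
obs 3: x=6 → posterior Gamma(18, 23/5)
obs 4: x=1 → posterior Gamma(19, 28/5)
obs 5: x=6 → posterior Gamma(25, 33/5)
obs 6: x=6 → posterior Gamma(31, 38/5)
obs 7: x=6 → posterior Gamma(37, 43/5)
obs 8: x=0 → posterior Gamma(37, 48/5)
obs 9: x=6 → posterior Gamma(43, 53/5)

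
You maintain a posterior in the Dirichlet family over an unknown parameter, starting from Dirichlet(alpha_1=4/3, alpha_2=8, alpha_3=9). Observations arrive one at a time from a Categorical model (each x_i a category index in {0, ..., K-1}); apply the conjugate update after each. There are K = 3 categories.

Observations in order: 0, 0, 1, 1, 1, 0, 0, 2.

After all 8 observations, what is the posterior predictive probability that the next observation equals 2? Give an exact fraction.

30/79

obs 1: x=0 → posterior Dirichlet(7/3, 8, 9)
obs 2: x=0 → posterior Dirichlet(10/3, 8, 9)
obs 3: x=1 → posterior Dirichlet(10/3, 9, 9)
obs 4: x=1 → posterior Dirichlet(10/3, 10, 9)
obs 5: x=1 → posterior Dirichlet(10/3, 11, 9)
obs 6: x=0 → posterior Dirichlet(13/3, 11, 9)
obs 7: x=0 → posterior Dirichlet(16/3, 11, 9)
obs 8: x=2 → posterior Dirichlet(16/3, 11, 10)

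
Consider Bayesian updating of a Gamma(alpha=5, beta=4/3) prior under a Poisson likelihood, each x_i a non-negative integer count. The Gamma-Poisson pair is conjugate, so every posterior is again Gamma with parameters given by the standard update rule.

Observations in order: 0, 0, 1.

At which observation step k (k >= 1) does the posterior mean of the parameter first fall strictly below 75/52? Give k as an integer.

obs 1: x=0 → posterior Gamma(5, 7/3)
obs 2: x=0 → posterior Gamma(5, 10/3)
obs 3: x=1 → posterior Gamma(6, 13/3)

k = 3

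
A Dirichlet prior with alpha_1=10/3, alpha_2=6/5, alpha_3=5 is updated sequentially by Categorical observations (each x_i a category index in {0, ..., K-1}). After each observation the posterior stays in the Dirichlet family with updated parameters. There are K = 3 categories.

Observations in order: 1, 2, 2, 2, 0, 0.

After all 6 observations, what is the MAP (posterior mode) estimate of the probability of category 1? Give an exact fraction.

9/94

obs 1: x=1 → posterior Dirichlet(10/3, 11/5, 5)
obs 2: x=2 → posterior Dirichlet(10/3, 11/5, 6)
obs 3: x=2 → posterior Dirichlet(10/3, 11/5, 7)
obs 4: x=2 → posterior Dirichlet(10/3, 11/5, 8)
obs 5: x=0 → posterior Dirichlet(13/3, 11/5, 8)
obs 6: x=0 → posterior Dirichlet(16/3, 11/5, 8)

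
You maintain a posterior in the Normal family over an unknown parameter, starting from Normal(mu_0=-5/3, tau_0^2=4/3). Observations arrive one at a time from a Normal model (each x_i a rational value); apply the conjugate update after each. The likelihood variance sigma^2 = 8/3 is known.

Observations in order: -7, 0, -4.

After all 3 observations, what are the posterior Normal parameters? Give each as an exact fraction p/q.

mu_0=-43/15, tau_0^2=8/15

obs 1: x=-7 → posterior Normal(-31/9, 8/9)
obs 2: x=0 → posterior Normal(-31/12, 2/3)
obs 3: x=-4 → posterior Normal(-43/15, 8/15)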